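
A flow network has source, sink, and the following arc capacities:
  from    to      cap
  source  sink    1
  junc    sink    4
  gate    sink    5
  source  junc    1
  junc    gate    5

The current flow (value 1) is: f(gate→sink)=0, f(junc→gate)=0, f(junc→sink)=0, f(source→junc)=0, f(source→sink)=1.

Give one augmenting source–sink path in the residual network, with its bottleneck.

Residual along source→junc→sink: source→junc: 1, junc→sink: 4.
Bottleneck = min = 1.

source→junc→sink, bottleneck 1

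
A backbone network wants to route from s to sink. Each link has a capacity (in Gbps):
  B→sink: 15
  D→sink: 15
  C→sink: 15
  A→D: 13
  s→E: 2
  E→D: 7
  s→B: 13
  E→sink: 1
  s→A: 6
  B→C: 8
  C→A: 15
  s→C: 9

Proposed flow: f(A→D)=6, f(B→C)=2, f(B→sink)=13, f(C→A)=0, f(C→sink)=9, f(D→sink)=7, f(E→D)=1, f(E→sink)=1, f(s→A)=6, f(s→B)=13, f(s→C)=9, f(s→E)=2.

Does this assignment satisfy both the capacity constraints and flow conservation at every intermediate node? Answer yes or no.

Conservation fails at B: inflow 13 ≠ outflow 15.

No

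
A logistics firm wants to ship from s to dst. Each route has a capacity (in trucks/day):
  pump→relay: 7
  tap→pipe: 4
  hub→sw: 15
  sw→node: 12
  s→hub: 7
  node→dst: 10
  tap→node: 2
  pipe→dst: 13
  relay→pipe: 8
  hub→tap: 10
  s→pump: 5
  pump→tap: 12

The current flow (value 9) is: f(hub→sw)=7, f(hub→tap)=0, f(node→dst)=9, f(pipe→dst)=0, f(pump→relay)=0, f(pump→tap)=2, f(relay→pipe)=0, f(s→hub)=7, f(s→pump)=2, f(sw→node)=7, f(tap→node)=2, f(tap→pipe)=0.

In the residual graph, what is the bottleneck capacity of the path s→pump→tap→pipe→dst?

Residual capacities along the path: s→pump: 3, pump→tap: 10, tap→pipe: 4, pipe→dst: 13.
Minimum is 3.

3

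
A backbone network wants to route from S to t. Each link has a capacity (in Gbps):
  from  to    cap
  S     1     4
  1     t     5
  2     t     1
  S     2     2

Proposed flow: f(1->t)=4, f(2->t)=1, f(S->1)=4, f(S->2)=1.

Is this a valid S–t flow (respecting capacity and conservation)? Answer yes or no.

Every edge has 0 ≤ f(e) ≤ cap(e).
At each intermediate node, inflow equals outflow.

Yes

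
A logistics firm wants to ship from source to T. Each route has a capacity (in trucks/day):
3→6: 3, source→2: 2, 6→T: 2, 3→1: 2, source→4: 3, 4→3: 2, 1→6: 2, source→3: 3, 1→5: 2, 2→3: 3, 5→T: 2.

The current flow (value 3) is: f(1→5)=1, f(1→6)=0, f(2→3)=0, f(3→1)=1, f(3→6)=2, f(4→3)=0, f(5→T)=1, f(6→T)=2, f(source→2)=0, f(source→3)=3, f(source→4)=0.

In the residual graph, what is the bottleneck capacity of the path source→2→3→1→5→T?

Residual capacities along the path: source→2: 2, 2→3: 3, 3→1: 1, 1→5: 1, 5→T: 1.
Minimum is 1.

1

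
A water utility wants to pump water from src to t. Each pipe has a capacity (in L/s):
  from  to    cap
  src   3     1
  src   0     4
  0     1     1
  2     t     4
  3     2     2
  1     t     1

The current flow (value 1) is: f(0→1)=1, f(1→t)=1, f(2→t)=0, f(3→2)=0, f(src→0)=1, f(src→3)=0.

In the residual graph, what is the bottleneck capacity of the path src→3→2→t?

1

Residual capacities along the path: src→3: 1, 3→2: 2, 2→t: 4.
Minimum is 1.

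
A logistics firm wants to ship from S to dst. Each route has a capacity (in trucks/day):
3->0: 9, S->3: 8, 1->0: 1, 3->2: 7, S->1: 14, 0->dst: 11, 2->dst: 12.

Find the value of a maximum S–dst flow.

Augment S->1->0->dst: bottleneck 1. Total 1.
Augment S->3->0->dst: bottleneck 8. Total 9.
No augmenting path remains in the residual graph.

9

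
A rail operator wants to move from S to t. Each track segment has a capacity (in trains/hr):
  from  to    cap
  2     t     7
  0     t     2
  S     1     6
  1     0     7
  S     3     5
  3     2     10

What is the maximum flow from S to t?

Augment S→3→2→t: bottleneck 5. Total 5.
Augment S→1→0→t: bottleneck 2. Total 7.
No augmenting path remains in the residual graph.

7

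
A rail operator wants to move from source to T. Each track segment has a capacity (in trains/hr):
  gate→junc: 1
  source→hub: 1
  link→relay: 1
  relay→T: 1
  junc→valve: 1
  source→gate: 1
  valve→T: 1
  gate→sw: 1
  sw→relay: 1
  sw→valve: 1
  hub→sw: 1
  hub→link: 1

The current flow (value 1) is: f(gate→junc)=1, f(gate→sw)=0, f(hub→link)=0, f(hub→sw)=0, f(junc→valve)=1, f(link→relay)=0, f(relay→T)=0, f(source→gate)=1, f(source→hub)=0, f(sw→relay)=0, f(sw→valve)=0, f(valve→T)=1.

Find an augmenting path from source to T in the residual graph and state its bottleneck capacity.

Residual along source→hub→sw→relay→T: source→hub: 1, hub→sw: 1, sw→relay: 1, relay→T: 1.
Bottleneck = min = 1.

source→hub→sw→relay→T, bottleneck 1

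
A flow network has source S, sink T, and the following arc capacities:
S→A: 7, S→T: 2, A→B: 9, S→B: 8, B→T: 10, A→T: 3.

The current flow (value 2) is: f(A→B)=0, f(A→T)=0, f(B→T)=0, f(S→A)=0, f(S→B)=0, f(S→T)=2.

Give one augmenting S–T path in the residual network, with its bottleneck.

Residual along S→A→T: S→A: 7, A→T: 3.
Bottleneck = min = 3.

S→A→T, bottleneck 3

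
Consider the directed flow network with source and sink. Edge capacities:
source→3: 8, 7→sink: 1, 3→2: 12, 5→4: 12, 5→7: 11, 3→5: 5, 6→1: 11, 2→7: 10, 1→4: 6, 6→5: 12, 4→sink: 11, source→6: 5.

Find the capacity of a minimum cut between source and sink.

Max flow = 11 (via 3 augmenting paths).
In the residual at optimum, the set reachable from source is {2, 3, 7, source}.
Cut edges: source→6 (cap 5), 3→5 (cap 5), 7→sink (cap 1). Sum = 11.

11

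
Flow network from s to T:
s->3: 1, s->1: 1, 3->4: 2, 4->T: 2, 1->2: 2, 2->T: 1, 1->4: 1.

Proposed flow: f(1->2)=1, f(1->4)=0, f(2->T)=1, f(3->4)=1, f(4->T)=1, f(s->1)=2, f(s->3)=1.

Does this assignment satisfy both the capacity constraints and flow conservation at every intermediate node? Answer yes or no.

No

Capacity violated on s->1: flow 2 > capacity 1.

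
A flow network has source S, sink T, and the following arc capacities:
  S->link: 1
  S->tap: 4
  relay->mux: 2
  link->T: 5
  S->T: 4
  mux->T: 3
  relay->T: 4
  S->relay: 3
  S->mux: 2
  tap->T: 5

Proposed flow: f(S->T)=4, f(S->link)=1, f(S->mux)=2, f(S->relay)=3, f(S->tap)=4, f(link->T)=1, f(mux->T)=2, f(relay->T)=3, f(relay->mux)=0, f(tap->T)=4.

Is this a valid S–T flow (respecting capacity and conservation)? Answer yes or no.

Yes

Every edge has 0 ≤ f(e) ≤ cap(e).
At each intermediate node, inflow equals outflow.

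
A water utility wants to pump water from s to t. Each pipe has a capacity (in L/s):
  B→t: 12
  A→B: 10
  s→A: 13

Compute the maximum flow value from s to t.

Augment s→A→B→t: bottleneck 10. Total 10.
No augmenting path remains in the residual graph.

10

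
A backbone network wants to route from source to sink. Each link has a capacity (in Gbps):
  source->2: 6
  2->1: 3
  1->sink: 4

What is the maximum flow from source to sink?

3

Augment source->2->1->sink: bottleneck 3. Total 3.
No augmenting path remains in the residual graph.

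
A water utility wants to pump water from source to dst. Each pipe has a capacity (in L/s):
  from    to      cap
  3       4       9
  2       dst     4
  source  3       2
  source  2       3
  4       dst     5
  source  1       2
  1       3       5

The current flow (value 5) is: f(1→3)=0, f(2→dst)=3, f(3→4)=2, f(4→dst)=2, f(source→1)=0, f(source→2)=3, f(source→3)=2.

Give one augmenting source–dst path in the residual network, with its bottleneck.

Residual along source→1→3→4→dst: source→1: 2, 1→3: 5, 3→4: 7, 4→dst: 3.
Bottleneck = min = 2.

source→1→3→4→dst, bottleneck 2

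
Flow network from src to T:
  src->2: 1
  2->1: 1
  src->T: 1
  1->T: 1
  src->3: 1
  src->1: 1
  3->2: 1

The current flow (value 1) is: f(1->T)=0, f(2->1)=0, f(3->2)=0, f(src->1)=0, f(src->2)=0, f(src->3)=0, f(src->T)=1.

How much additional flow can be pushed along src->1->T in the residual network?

Residual capacities along the path: src->1: 1, 1->T: 1.
Minimum is 1.

1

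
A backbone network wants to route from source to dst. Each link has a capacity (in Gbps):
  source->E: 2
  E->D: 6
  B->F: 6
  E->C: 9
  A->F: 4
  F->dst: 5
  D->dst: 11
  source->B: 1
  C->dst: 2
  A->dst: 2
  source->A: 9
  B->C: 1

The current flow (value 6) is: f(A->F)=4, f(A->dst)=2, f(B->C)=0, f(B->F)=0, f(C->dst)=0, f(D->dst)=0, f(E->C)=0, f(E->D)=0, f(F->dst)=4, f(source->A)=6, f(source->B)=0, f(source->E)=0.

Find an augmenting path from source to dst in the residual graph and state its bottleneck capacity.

Residual along source->E->D->dst: source->E: 2, E->D: 6, D->dst: 11.
Bottleneck = min = 2.

source->E->D->dst, bottleneck 2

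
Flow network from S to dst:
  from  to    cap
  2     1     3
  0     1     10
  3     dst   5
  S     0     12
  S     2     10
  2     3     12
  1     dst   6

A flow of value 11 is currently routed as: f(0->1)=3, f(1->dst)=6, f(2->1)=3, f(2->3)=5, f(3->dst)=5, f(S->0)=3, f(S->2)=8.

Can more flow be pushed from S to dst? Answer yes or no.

No

Residual reachable from S: {0, 1, 2, 3, S}; dst is not reachable.
Saturated cut: 3->dst, 1->dst with total capacity 11 = current flow value. Flow is maximum.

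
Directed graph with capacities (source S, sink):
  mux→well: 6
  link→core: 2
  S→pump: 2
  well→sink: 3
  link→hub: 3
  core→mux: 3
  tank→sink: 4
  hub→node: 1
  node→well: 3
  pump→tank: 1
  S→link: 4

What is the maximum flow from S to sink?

4

Augment S→pump→tank→sink: bottleneck 1. Total 1.
Augment S→link→core→mux→well→sink: bottleneck 2. Total 3.
Augment S→link→hub→node→well→sink: bottleneck 1. Total 4.
No augmenting path remains in the residual graph.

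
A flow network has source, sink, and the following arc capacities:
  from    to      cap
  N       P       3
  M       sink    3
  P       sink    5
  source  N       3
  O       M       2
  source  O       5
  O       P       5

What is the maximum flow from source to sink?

7

Augment source->N->P->sink: bottleneck 3. Total 3.
Augment source->O->P->sink: bottleneck 2. Total 5.
Augment source->O->M->sink: bottleneck 2. Total 7.
No augmenting path remains in the residual graph.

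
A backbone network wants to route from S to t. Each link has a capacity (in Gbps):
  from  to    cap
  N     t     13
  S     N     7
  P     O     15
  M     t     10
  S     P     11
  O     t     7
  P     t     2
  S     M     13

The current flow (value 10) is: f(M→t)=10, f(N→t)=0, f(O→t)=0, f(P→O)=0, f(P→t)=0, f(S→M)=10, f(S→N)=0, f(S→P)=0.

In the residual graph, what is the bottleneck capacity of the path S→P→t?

2

Residual capacities along the path: S→P: 11, P→t: 2.
Minimum is 2.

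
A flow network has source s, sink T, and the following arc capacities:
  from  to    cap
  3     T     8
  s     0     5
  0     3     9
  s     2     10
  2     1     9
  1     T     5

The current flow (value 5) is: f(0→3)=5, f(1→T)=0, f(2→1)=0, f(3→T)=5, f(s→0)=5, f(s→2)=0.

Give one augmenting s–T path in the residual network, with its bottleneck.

Residual along s→2→1→T: s→2: 10, 2→1: 9, 1→T: 5.
Bottleneck = min = 5.

s→2→1→T, bottleneck 5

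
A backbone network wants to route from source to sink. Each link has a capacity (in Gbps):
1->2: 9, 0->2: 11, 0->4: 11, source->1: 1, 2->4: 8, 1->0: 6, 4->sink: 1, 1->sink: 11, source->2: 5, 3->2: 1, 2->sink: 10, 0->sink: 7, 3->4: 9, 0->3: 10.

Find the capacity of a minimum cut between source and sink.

6

Max flow = 6 (via 2 augmenting paths).
In the residual at optimum, the set reachable from source is {source}.
Cut edges: source->1 (cap 1), source->2 (cap 5). Sum = 6.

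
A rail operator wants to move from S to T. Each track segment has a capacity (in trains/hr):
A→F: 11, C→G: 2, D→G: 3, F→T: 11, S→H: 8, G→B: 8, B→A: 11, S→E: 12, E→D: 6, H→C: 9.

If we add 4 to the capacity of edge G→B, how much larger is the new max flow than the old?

Original max flow = 5.
Edge G→B does not cross the min cut (source side {C, D, E, H, S}), so extra capacity there cannot help.
New max flow = 5. Increase = 0.

0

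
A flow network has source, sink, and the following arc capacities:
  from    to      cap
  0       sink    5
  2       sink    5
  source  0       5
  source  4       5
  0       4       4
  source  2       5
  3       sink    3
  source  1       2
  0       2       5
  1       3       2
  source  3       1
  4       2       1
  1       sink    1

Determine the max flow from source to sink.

13

Augment source->1->sink: bottleneck 1. Total 1.
Augment source->0->sink: bottleneck 5. Total 6.
Augment source->2->sink: bottleneck 5. Total 11.
Augment source->3->sink: bottleneck 1. Total 12.
Augment source->1->3->sink: bottleneck 1. Total 13.
No augmenting path remains in the residual graph.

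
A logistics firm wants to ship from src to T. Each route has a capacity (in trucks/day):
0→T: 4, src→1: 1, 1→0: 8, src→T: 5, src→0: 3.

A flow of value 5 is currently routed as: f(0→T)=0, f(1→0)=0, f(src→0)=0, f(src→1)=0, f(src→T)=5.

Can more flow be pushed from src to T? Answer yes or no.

Yes

Residual path src→0→T has bottleneck 3 > 0.
Pushing 3 along it raises the flow to 8, so the given flow is not maximum.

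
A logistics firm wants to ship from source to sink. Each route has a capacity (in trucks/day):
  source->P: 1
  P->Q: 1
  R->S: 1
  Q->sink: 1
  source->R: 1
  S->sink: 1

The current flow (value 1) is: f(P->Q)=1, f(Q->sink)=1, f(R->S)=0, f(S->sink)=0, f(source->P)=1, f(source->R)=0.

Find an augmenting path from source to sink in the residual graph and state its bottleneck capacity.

Residual along source->R->S->sink: source->R: 1, R->S: 1, S->sink: 1.
Bottleneck = min = 1.

source->R->S->sink, bottleneck 1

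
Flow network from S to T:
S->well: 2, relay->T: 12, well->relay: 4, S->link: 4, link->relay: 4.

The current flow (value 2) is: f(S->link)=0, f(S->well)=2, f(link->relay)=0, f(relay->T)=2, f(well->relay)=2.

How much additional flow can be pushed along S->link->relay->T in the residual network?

4

Residual capacities along the path: S->link: 4, link->relay: 4, relay->T: 10.
Minimum is 4.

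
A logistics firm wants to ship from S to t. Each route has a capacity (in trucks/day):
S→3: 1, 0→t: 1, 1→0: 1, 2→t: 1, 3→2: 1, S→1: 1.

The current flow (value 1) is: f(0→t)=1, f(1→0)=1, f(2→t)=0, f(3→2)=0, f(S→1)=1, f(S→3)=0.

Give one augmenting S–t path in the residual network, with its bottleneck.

Residual along S→3→2→t: S→3: 1, 3→2: 1, 2→t: 1.
Bottleneck = min = 1.

S→3→2→t, bottleneck 1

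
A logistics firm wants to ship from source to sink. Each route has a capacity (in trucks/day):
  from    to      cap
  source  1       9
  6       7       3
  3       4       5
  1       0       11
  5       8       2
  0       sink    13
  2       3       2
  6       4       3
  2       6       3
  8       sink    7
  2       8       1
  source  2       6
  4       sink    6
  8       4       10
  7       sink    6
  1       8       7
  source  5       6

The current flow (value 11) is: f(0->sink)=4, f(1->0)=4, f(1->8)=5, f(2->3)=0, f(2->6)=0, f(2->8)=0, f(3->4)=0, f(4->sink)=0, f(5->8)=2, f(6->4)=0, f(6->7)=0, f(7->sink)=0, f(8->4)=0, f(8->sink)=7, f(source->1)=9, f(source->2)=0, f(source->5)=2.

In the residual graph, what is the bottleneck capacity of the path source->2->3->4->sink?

2

Residual capacities along the path: source->2: 6, 2->3: 2, 3->4: 5, 4->sink: 6.
Minimum is 2.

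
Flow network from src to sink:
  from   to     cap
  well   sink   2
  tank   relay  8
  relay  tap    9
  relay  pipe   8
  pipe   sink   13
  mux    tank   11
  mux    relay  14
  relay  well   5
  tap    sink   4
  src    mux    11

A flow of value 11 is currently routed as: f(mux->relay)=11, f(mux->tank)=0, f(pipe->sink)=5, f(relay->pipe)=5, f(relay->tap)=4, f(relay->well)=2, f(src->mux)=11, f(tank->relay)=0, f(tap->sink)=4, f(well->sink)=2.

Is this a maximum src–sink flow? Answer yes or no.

Yes

Residual reachable from src: {src}; sink is not reachable.
Saturated cut: src->mux with total capacity 11 = current flow value. Flow is maximum.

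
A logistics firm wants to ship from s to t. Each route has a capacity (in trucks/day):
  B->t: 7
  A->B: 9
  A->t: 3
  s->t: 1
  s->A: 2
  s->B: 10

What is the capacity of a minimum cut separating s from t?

10

Max flow = 10 (via 3 augmenting paths).
In the residual at optimum, the set reachable from s is {B, s}.
Cut edges: s->A (cap 2), s->t (cap 1), B->t (cap 7). Sum = 10.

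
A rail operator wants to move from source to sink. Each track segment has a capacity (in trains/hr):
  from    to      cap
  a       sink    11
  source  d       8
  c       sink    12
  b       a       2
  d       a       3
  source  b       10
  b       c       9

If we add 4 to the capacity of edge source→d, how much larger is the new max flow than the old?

0

Original max flow = 13.
Edge source→d does not cross the min cut (source side {d, source}), so extra capacity there cannot help.
New max flow = 13. Increase = 0.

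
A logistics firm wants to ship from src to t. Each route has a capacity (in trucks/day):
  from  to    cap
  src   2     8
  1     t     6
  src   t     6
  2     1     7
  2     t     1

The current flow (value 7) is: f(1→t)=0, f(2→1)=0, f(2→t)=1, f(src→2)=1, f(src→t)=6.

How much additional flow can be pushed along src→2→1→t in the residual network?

6

Residual capacities along the path: src→2: 7, 2→1: 7, 1→t: 6.
Minimum is 6.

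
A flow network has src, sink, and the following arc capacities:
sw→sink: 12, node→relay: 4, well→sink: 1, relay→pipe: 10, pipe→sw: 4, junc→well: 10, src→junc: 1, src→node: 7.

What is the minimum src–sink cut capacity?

Max flow = 5 (via 2 augmenting paths).
In the residual at optimum, the set reachable from src is {node, src}.
Cut edges: node→relay (cap 4), src→junc (cap 1). Sum = 5.

5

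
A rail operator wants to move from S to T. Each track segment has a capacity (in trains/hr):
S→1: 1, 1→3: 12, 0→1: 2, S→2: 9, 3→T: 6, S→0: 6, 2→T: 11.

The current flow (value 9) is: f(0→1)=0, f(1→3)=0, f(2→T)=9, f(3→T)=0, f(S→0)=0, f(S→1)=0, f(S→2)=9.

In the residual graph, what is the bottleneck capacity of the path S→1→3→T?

Residual capacities along the path: S→1: 1, 1→3: 12, 3→T: 6.
Minimum is 1.

1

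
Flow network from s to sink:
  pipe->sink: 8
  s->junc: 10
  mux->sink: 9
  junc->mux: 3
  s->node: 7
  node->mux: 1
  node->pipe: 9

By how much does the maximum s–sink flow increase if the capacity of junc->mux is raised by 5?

5

Original max flow = 10.
After raising cap(junc->mux), augmenting paths through that edge carry 5 more units.
New max flow = 15. Increase = 5.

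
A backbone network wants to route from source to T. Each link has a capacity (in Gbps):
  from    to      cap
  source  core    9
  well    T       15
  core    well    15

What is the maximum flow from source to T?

9

Augment source->core->well->T: bottleneck 9. Total 9.
No augmenting path remains in the residual graph.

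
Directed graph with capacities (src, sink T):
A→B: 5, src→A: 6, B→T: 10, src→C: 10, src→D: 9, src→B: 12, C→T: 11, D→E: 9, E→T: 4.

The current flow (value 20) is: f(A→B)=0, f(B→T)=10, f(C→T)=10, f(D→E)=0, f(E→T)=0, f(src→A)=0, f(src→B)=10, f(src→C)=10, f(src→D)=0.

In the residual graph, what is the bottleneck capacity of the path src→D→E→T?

4

Residual capacities along the path: src→D: 9, D→E: 9, E→T: 4.
Minimum is 4.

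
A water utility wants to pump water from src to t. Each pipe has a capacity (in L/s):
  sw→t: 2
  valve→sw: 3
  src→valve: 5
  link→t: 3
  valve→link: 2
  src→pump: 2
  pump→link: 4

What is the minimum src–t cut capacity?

5

Max flow = 5 (via 3 augmenting paths).
In the residual at optimum, the set reachable from src is {link, pump, src, sw, valve}.
Cut edges: link→t (cap 3), sw→t (cap 2). Sum = 5.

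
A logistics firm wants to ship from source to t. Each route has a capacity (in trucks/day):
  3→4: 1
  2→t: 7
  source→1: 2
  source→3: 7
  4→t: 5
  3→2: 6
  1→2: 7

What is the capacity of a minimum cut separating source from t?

Max flow = 8 (via 3 augmenting paths).
In the residual at optimum, the set reachable from source is {1, 2, 3, source}.
Cut edges: 3→4 (cap 1), 2→t (cap 7). Sum = 8.

8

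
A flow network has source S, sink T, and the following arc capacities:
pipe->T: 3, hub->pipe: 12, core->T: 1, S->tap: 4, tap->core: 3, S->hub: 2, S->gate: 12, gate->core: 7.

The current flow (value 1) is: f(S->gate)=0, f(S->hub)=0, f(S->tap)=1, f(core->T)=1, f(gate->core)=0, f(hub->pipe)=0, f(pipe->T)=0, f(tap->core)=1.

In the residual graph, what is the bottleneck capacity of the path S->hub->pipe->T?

Residual capacities along the path: S->hub: 2, hub->pipe: 12, pipe->T: 3.
Minimum is 2.

2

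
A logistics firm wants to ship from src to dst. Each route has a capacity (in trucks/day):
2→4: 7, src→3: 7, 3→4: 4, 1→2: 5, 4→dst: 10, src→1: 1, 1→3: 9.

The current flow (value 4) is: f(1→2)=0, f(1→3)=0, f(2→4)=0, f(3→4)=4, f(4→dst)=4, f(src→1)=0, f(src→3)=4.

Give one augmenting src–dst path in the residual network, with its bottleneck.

src→1→2→4→dst, bottleneck 1

Residual along src→1→2→4→dst: src→1: 1, 1→2: 5, 2→4: 7, 4→dst: 6.
Bottleneck = min = 1.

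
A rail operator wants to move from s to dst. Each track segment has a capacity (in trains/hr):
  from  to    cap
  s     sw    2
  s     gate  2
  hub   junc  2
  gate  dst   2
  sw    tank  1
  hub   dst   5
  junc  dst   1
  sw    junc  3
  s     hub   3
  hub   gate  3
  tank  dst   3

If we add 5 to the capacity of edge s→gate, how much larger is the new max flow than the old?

0

Original max flow = 7.
Even with extra capacity on s→gate, another cut of capacity 7 remains binding.
New max flow = 7. Increase = 0.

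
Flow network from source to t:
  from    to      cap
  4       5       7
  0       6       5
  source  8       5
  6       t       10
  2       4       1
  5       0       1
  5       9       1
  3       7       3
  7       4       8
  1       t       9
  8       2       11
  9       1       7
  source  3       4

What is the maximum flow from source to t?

2

Augment source→8→2→4→5→0→6→t: bottleneck 1. Total 1.
Augment source→3→7→4→5→9→1→t: bottleneck 1. Total 2.
No augmenting path remains in the residual graph.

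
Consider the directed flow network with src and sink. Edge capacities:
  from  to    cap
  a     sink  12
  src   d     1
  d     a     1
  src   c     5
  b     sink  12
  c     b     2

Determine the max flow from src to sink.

3

Augment src→d→a→sink: bottleneck 1. Total 1.
Augment src→c→b→sink: bottleneck 2. Total 3.
No augmenting path remains in the residual graph.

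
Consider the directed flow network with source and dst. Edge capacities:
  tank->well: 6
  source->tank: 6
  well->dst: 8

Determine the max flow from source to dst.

Augment source->tank->well->dst: bottleneck 6. Total 6.
No augmenting path remains in the residual graph.

6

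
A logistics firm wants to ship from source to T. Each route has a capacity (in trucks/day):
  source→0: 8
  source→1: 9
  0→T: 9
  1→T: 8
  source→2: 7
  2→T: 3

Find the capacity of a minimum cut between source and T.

Max flow = 19 (via 3 augmenting paths).
In the residual at optimum, the set reachable from source is {1, 2, source}.
Cut edges: source→0 (cap 8), 2→T (cap 3), 1→T (cap 8). Sum = 19.

19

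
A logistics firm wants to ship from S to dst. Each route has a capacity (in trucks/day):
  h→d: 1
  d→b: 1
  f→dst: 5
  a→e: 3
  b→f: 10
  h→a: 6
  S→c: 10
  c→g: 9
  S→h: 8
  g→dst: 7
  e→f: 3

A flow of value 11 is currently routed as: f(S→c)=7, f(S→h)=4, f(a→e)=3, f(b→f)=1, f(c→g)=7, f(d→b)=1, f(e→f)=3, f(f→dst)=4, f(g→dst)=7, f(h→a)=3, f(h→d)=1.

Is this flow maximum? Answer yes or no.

Yes

Residual reachable from S: {S, a, c, g, h}; dst is not reachable.
Saturated cut: a→e, h→d, g→dst with total capacity 11 = current flow value. Flow is maximum.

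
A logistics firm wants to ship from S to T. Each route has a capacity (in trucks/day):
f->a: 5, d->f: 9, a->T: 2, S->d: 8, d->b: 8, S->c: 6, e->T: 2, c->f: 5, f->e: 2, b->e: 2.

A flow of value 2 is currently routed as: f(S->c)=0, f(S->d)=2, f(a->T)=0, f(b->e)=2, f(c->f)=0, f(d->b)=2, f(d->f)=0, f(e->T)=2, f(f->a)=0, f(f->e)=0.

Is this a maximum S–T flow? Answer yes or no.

Residual path S->d->f->a->T has bottleneck 2 > 0.
Pushing 2 along it raises the flow to 4, so the given flow is not maximum.

No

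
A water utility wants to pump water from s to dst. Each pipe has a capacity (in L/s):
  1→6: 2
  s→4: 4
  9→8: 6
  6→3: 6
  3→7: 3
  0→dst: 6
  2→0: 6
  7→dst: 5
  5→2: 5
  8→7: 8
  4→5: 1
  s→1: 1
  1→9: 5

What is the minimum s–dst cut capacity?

Max flow = 2 (via 2 augmenting paths).
In the residual at optimum, the set reachable from s is {4, s}.
Cut edges: 4→5 (cap 1), s→1 (cap 1). Sum = 2.

2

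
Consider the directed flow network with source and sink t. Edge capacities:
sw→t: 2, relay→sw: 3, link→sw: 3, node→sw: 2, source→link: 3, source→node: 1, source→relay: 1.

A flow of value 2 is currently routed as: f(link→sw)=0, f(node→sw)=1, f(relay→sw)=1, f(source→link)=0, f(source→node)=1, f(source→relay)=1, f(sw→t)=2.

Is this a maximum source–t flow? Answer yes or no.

Residual reachable from source: {link, node, relay, source, sw}; t is not reachable.
Saturated cut: sw→t with total capacity 2 = current flow value. Flow is maximum.

Yes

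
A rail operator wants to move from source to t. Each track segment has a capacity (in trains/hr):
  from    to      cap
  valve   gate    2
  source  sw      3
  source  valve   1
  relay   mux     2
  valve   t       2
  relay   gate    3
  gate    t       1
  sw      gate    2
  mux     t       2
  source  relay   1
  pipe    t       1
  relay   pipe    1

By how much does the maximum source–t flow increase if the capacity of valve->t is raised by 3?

Original max flow = 3.
Edge valve->t does not cross the min cut (source side {gate, source, sw}), so extra capacity there cannot help.
New max flow = 3. Increase = 0.

0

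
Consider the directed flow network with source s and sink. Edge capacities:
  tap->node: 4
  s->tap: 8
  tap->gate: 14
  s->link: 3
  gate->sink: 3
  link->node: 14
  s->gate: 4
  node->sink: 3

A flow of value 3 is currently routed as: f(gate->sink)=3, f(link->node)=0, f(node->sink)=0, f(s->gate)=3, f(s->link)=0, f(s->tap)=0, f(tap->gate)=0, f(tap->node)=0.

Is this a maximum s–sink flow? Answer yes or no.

No

Residual path s->tap->node->sink has bottleneck 3 > 0.
Pushing 3 along it raises the flow to 6, so the given flow is not maximum.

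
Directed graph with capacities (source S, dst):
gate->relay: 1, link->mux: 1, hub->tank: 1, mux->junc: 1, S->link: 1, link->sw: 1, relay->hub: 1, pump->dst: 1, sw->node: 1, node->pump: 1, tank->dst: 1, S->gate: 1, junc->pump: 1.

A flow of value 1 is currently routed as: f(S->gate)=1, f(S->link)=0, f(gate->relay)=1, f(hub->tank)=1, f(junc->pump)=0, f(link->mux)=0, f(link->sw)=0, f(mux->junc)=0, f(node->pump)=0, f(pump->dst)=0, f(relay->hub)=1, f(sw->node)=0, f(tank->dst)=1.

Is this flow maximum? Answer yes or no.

Residual path S->link->sw->node->pump->dst has bottleneck 1 > 0.
Pushing 1 along it raises the flow to 2, so the given flow is not maximum.

No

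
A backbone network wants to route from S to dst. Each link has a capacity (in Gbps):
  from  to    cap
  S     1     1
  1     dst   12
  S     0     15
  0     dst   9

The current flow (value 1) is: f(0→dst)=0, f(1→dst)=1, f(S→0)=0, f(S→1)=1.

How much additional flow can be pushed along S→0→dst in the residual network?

9

Residual capacities along the path: S→0: 15, 0→dst: 9.
Minimum is 9.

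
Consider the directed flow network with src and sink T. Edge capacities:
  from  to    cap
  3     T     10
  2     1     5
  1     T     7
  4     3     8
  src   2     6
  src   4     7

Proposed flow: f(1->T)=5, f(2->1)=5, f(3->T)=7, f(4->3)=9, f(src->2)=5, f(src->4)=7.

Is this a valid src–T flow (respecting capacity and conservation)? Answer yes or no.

Capacity violated on 4->3: flow 9 > capacity 8.

No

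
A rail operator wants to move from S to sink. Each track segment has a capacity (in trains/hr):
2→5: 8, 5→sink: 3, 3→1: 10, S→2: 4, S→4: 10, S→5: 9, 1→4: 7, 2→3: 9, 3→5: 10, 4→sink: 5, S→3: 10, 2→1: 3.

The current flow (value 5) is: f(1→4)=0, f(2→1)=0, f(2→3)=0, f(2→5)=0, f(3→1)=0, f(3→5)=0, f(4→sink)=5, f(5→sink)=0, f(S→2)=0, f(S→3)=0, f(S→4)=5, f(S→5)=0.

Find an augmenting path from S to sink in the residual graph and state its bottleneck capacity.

Residual along S→5→sink: S→5: 9, 5→sink: 3.
Bottleneck = min = 3.

S→5→sink, bottleneck 3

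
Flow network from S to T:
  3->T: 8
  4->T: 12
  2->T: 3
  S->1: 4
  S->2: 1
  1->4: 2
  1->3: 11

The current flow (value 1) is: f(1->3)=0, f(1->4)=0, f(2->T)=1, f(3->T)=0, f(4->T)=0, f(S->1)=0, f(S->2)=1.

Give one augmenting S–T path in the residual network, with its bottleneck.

S->1->4->T, bottleneck 2

Residual along S->1->4->T: S->1: 4, 1->4: 2, 4->T: 12.
Bottleneck = min = 2.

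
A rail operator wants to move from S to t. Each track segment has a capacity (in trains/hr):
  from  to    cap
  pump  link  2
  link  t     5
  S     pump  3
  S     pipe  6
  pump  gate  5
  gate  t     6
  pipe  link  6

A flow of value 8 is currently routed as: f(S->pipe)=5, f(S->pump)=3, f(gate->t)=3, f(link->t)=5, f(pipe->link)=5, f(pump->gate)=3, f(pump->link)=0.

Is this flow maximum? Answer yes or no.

Residual reachable from S: {S, link, pipe}; t is not reachable.
Saturated cut: S->pump, link->t with total capacity 8 = current flow value. Flow is maximum.

Yes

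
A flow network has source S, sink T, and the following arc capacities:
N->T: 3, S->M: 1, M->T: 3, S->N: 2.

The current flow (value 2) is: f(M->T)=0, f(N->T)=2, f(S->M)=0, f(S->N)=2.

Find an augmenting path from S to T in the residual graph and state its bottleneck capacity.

S->M->T, bottleneck 1

Residual along S->M->T: S->M: 1, M->T: 3.
Bottleneck = min = 1.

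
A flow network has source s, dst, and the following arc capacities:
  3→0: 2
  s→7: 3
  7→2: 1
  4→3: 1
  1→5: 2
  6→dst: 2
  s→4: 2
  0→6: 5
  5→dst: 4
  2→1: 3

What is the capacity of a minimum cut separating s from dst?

Max flow = 2 (via 2 augmenting paths).
In the residual at optimum, the set reachable from s is {4, 7, s}.
Cut edges: 4→3 (cap 1), 7→2 (cap 1). Sum = 2.

2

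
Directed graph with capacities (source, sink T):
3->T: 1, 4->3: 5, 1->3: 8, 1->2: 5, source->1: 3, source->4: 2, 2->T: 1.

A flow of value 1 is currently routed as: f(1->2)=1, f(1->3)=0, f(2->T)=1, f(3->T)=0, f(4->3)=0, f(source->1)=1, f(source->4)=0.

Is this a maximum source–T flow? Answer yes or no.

Residual path source->1->3->T has bottleneck 1 > 0.
Pushing 1 along it raises the flow to 2, so the given flow is not maximum.

No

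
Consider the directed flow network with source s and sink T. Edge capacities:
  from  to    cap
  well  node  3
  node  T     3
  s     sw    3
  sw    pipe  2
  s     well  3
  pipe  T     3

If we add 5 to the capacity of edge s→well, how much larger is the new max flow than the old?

Original max flow = 5.
Even with extra capacity on s→well, another cut of capacity 5 remains binding.
New max flow = 5. Increase = 0.

0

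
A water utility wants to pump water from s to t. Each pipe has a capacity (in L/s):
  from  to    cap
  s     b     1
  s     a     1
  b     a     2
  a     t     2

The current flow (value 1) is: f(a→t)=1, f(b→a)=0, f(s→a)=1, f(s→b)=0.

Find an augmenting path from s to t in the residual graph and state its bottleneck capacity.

Residual along s→b→a→t: s→b: 1, b→a: 2, a→t: 1.
Bottleneck = min = 1.

s→b→a→t, bottleneck 1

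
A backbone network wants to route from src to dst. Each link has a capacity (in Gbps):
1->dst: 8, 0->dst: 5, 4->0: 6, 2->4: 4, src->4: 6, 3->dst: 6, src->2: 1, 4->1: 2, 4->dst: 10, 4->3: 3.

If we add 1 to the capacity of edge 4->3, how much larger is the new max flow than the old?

0

Original max flow = 7.
Edge 4->3 does not cross the min cut (source side {src}), so extra capacity there cannot help.
New max flow = 7. Increase = 0.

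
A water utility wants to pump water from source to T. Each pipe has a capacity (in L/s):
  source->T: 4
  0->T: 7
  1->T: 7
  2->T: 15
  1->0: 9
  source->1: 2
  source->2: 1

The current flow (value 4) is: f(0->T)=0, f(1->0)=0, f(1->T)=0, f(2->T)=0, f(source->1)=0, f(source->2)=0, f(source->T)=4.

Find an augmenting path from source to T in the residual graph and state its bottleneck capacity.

Residual along source->1->T: source->1: 2, 1->T: 7.
Bottleneck = min = 2.

source->1->T, bottleneck 2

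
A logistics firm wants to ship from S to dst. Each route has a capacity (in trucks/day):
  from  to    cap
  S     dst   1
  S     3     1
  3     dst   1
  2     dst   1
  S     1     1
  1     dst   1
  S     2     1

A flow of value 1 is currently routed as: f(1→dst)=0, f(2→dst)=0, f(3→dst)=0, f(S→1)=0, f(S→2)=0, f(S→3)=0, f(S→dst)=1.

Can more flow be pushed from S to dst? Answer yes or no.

Yes

Residual path S→2→dst has bottleneck 1 > 0.
Pushing 1 along it raises the flow to 2, so the given flow is not maximum.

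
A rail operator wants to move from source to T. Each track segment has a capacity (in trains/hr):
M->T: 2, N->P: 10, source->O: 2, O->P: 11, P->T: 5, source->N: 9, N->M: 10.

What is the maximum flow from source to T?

7

Augment source->O->P->T: bottleneck 2. Total 2.
Augment source->N->P->T: bottleneck 3. Total 5.
Augment source->N->M->T: bottleneck 2. Total 7.
No augmenting path remains in the residual graph.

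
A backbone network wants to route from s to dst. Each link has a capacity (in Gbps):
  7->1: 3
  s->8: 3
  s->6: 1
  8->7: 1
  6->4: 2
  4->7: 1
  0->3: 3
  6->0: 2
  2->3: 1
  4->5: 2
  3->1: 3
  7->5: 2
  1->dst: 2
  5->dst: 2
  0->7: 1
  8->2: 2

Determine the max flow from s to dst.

3

Augment s->8->7->1->dst: bottleneck 1. Total 1.
Augment s->6->4->5->dst: bottleneck 1. Total 2.
Augment s->8->2->3->1->dst: bottleneck 1. Total 3.
No augmenting path remains in the residual graph.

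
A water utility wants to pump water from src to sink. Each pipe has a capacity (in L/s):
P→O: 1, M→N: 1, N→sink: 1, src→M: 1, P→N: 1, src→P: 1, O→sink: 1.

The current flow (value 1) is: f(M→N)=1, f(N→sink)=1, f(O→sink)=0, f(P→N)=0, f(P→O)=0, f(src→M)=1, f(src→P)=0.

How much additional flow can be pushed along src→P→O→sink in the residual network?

1

Residual capacities along the path: src→P: 1, P→O: 1, O→sink: 1.
Minimum is 1.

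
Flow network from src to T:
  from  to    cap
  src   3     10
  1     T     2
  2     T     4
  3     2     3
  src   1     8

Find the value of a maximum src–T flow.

5

Augment src->1->T: bottleneck 2. Total 2.
Augment src->3->2->T: bottleneck 3. Total 5.
No augmenting path remains in the residual graph.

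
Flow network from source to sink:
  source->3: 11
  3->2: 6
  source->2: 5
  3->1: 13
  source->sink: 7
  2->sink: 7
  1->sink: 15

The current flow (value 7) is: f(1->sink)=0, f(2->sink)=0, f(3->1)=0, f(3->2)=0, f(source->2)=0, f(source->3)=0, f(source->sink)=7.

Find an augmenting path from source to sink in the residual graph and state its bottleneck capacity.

source->2->sink, bottleneck 5

Residual along source->2->sink: source->2: 5, 2->sink: 7.
Bottleneck = min = 5.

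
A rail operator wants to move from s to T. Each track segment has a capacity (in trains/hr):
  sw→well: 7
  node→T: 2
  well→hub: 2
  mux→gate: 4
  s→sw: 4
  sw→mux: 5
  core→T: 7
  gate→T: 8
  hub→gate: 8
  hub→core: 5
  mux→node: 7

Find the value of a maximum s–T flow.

4

Augment s→sw→mux→node→T: bottleneck 2. Total 2.
Augment s→sw→mux→gate→T: bottleneck 2. Total 4.
No augmenting path remains in the residual graph.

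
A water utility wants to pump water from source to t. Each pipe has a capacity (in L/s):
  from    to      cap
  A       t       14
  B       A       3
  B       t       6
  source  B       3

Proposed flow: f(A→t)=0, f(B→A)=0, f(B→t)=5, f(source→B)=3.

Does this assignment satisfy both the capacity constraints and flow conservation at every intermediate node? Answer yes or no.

No

Conservation fails at B: inflow 3 ≠ outflow 5.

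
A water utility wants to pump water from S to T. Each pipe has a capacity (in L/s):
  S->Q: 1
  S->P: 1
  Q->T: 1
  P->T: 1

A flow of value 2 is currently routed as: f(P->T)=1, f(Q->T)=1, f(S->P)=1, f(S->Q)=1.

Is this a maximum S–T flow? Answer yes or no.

Residual reachable from S: {S}; T is not reachable.
Saturated cut: S->Q, S->P with total capacity 2 = current flow value. Flow is maximum.

Yes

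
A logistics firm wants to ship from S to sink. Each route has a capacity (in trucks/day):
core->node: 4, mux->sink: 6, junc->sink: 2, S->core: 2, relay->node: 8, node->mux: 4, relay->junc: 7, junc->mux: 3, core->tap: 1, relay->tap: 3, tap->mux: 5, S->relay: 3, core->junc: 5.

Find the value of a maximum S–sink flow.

5

Augment S->relay->junc->sink: bottleneck 2. Total 2.
Augment S->relay->node->mux->sink: bottleneck 1. Total 3.
Augment S->core->tap->mux->sink: bottleneck 1. Total 4.
Augment S->core->junc->mux->sink: bottleneck 1. Total 5.
No augmenting path remains in the residual graph.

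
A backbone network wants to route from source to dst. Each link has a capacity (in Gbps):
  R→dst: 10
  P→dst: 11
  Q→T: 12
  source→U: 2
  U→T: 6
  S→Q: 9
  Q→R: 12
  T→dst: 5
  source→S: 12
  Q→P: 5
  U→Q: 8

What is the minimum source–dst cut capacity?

Max flow = 11 (via 2 augmenting paths).
In the residual at optimum, the set reachable from source is {S, source}.
Cut edges: source→U (cap 2), S→Q (cap 9). Sum = 11.

11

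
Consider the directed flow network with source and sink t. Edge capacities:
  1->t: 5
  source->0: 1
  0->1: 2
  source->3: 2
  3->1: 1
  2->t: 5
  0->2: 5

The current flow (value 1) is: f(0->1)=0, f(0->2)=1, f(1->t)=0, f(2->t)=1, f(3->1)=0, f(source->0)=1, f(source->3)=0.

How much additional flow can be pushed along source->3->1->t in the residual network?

Residual capacities along the path: source->3: 2, 3->1: 1, 1->t: 5.
Minimum is 1.

1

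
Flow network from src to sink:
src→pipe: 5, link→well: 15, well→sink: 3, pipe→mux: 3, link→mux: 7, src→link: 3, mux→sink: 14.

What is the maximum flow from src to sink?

Augment src→pipe→mux→sink: bottleneck 3. Total 3.
Augment src→link→mux→sink: bottleneck 3. Total 6.
No augmenting path remains in the residual graph.

6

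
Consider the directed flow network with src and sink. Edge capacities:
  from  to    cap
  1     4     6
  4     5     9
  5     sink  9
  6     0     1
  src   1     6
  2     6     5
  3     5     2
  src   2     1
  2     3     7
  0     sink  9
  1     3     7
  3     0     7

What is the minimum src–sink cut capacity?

7

Max flow = 7 (via 2 augmenting paths).
In the residual at optimum, the set reachable from src is {src}.
Cut edges: src→2 (cap 1), src→1 (cap 6). Sum = 7.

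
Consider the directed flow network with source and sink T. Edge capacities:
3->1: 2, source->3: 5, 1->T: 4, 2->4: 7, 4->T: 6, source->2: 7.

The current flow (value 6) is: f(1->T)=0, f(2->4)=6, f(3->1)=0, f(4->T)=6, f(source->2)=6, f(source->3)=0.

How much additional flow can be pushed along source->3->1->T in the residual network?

Residual capacities along the path: source->3: 5, 3->1: 2, 1->T: 4.
Minimum is 2.

2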